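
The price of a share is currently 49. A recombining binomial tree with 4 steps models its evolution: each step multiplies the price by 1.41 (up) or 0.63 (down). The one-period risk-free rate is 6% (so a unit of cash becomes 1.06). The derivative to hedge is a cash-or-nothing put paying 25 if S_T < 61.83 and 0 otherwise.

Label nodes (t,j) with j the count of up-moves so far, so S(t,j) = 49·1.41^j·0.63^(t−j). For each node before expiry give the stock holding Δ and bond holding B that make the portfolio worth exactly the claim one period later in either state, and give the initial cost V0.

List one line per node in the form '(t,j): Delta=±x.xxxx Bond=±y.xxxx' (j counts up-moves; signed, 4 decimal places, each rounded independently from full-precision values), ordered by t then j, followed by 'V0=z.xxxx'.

Under the risk-neutral measure, an up-move has probability p* = (R−d)/(u−d) = 0.5513 and values discount at R = 1.06.
Terminal payoffs: V(4,0)=25.0000, V(4,1)=25.0000, V(4,2)=25.0000, V(4,3)=0.0000, V(4,4)=0.0000
Node (3,0) S=12.2523: V=(p*·25.0000+(1−p*)·25.0000)/1.06=23.5849; Δ=(25.0000−25.0000)/(17.2757−7.7190)=0.0000; B=V−Δ·S=23.5849
Node (3,1) S=27.4218: V=(p*·25.0000+(1−p*)·25.0000)/1.06=23.5849; Δ=(25.0000−25.0000)/(38.6648−17.2757)=0.0000; B=V−Δ·S=23.5849
Node (3,2) S=61.3726: V=(p*·0.0000+(1−p*)·25.0000)/1.06=10.5830; Δ=(0.0000−25.0000)/(86.5354−38.6648)=-0.5222; B=V−Δ·S=42.6343
Node (3,3) S=137.3578: V=(p*·0.0000+(1−p*)·0.0000)/1.06=0.0000; Δ=(0.0000−0.0000)/(193.6745−86.5354)=0.0000; B=V−Δ·S=0.0000
Node (2,0) S=19.4481: V=(p*·23.5849+(1−p*)·23.5849)/1.06=22.2499; Δ=(23.5849−23.5849)/(27.4218−12.2523)=0.0000; B=V−Δ·S=22.2499
Node (2,1) S=43.5267: V=(p*·10.5830+(1−p*)·23.5849)/1.06=15.4879; Δ=(10.5830−23.5849)/(61.3726−27.4218)=-0.3830; B=V−Δ·S=32.1570
Node (2,2) S=97.4169: V=(p*·0.0000+(1−p*)·10.5830)/1.06=4.4800; Δ=(0.0000−10.5830)/(137.3578−61.3726)=-0.1393; B=V−Δ·S=18.0479
Node (1,0) S=30.8700: V=(p*·15.4879+(1−p*)·22.2499)/1.06=17.4737; Δ=(15.4879−22.2499)/(43.5267−19.4481)=-0.2808; B=V−Δ·S=26.1430
Node (1,1) S=69.0900: V=(p*·4.4800+(1−p*)·15.4879)/1.06=8.8863; Δ=(4.4800−15.4879)/(97.4169−43.5267)=-0.2043; B=V−Δ·S=22.9990
Node (0,0) S=49.0000: V=(p*·8.8863+(1−p*)·17.4737)/1.06=12.0185; Δ=(8.8863−17.4737)/(69.0900−30.8700)=-0.2247; B=V−Δ·S=23.0281
The time-0 hedge costs 12.0185, which is the no-arbitrage price.

(0,0): Delta=-0.2247 Bond=23.0281
(1,0): Delta=-0.2808 Bond=26.1430
(1,1): Delta=-0.2043 Bond=22.9990
(2,0): Delta=0.0000 Bond=22.2499
(2,1): Delta=-0.3830 Bond=32.1570
(2,2): Delta=-0.1393 Bond=18.0479
(3,0): Delta=0.0000 Bond=23.5849
(3,1): Delta=0.0000 Bond=23.5849
(3,2): Delta=-0.5222 Bond=42.6343
(3,3): Delta=0.0000 Bond=0.0000
V0=12.0185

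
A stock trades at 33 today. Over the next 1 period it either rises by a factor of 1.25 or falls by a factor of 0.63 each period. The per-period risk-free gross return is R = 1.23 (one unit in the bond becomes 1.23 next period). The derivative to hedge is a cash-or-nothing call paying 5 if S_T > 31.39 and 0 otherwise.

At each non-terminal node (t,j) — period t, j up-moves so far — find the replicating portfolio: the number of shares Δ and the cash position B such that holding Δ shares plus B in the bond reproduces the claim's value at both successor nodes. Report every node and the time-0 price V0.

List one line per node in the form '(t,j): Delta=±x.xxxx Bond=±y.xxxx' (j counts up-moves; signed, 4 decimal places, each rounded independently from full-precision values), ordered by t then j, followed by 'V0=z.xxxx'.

The replicating-portfolio and risk-neutral prices coincide; use p* = (1.23−0.63)/(1.25−0.63) = 0.9677 for the latter.
Terminal values V(1,·): V(1,0)=0.0000, V(1,1)=5.0000
Node (0,0) S=33.0000: V=(p*·5.0000+(1−p*)·0.0000)/1.23=3.9339; Δ=(5.0000−0.0000)/(41.2500−20.7900)=0.2444; B=V−Δ·S=-4.1306
Check: Δ(0,0)·S0 + B(0,0) = 3.9339 = V0.

(0,0): Delta=0.2444 Bond=-4.1306
V0=3.9339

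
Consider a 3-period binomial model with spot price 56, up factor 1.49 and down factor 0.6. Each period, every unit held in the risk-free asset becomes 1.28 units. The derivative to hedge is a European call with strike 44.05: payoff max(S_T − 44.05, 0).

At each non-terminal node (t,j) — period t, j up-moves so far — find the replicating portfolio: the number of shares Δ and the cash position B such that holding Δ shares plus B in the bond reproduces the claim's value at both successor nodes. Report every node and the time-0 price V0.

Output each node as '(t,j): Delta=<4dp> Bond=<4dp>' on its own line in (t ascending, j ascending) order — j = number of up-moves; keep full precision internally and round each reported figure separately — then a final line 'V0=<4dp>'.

(0,0): Delta=0.9259 Bond=-15.8022
(1,0): Delta=0.6097 Bond=-9.6030
(1,1): Delta=0.9652 Bond=-23.5077
(2,0): Delta=0.0000 Bond=0.0000
(2,1): Delta=0.6855 Bond=-16.0878
(2,2): Delta=1.0000 Bond=-34.4141
V0=36.0481

Risk-neutral probability p* = (R−d)/(u−d) = (1.28−0.6)/(1.49−0.6) = 0.7640.
Terminal payoffs: V(3,0)=0.0000, V(3,1)=0.0000, V(3,2)=30.5454, V(3,3)=141.1951
Node (2,0) S=20.1600: V=(p*·0.0000+(1−p*)·0.0000)/1.28=0.0000; Δ=(0.0000−0.0000)/(30.0384−12.0960)=0.0000; B=V−Δ·S=0.0000
Node (2,1) S=50.0640: V=(p*·30.5454+(1−p*)·0.0000)/1.28=18.2328; Δ=(30.5454−0.0000)/(74.5954−30.0384)=0.6855; B=V−Δ·S=-16.0878
Node (2,2) S=124.3256: V=(p*·141.1951+(1−p*)·30.5454)/1.28=89.9115; Δ=(141.1951−30.5454)/(185.2451−74.5954)=1.0000; B=V−Δ·S=-34.4141
Node (1,0) S=33.6000: V=(p*·18.2328+(1−p*)·0.0000)/1.28=10.8834; Δ=(18.2328−0.0000)/(50.0640−20.1600)=0.6097; B=V−Δ·S=-9.6030
Node (1,1) S=83.4400: V=(p*·89.9115+(1−p*)·18.2328)/1.28=57.0301; Δ=(89.9115−18.2328)/(124.3256−50.0640)=0.9652; B=V−Δ·S=-23.5077
Node (0,0) S=56.0000: V=(p*·57.0301+(1−p*)·10.8834)/1.28=36.0481; Δ=(57.0301−10.8834)/(83.4400−33.6000)=0.9259; B=V−Δ·S=-15.8022
Root portfolio cost Δ·56+B reproduces V0=36.0481.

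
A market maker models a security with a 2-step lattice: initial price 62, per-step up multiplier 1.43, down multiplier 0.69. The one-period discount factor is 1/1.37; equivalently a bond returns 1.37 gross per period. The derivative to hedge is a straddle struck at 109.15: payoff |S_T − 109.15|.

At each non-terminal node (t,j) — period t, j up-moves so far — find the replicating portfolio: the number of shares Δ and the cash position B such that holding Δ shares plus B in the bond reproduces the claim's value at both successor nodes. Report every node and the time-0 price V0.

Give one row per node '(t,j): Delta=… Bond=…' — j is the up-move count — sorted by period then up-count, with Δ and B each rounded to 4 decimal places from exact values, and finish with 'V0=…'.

Under the risk-neutral measure, an up-move has probability p* = (R−d)/(u−d) = 0.9189 and values discount at R = 1.37.
Terminal values V(2,·): V(2,0)=79.6318, V(2,1)=47.9746, V(2,2)=17.6338
  t=1,j=0: stock 42.7800 → up 61.1754 (V=47.9746), down 29.5182 (V=79.6318). Price 36.8915; hedge Δ=-1.0000, bond B=79.6715.
  t=1,j=1: stock 88.6600 → up 126.7838 (V=17.6338), down 61.1754 (V=47.9746). Price 14.6671; hedge Δ=-0.4625, bond B=55.6681.
  t=0,j=0: stock 62.0000 → up 88.6600 (V=14.6671), down 42.7800 (V=36.8915). Price 12.0212; hedge Δ=-0.4844, bond B=42.0543.
Root portfolio cost Δ·62+B reproduces V0=12.0212.

(0,0): Delta=-0.4844 Bond=42.0543
(1,0): Delta=-1.0000 Bond=79.6715
(1,1): Delta=-0.4625 Bond=55.6681
V0=12.0212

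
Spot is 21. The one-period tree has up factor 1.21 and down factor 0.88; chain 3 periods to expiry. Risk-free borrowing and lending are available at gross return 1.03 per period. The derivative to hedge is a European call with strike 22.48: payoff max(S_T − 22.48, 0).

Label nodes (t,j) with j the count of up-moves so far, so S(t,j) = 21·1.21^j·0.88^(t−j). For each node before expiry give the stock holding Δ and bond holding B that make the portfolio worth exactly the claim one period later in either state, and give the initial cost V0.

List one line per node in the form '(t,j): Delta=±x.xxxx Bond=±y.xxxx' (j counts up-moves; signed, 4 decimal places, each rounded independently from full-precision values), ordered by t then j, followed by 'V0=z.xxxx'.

(0,0): Delta=0.5938 Bond=-9.7886
(1,0): Delta=0.3312 Bond=-5.2289
(1,1): Delta=0.8230 Bond=-15.9063
(2,0): Delta=0.0000 Bond=0.0000
(2,1): Delta=0.6202 Bond=-11.8487
(2,2): Delta=1.0000 Bond=-21.8252
V0=2.6813

Under the risk-neutral measure, an up-move has probability p* = (R−d)/(u−d) = 0.4545 and values discount at R = 1.03.
Payoff layer (t=3): V(3,0)=0.0000, V(3,1)=0.0000, V(3,2)=4.5766, V(3,3)=14.7228
Node (2,0) S=16.2624: V=(p*·0.0000+(1−p*)·0.0000)/1.03=0.0000; Δ=(0.0000−0.0000)/(19.6775−14.3109)=0.0000; B=V−Δ·S=0.0000
Node (2,1) S=22.3608: V=(p*·4.5766+(1−p*)·0.0000)/1.03=2.0197; Δ=(4.5766−0.0000)/(27.0566−19.6775)=0.6202; B=V−Δ·S=-11.8487
Node (2,2) S=30.7461: V=(p*·14.7228+(1−p*)·4.5766)/1.03=8.9209; Δ=(14.7228−4.5766)/(37.2028−27.0566)=1.0000; B=V−Δ·S=-21.8252
Node (1,0) S=18.4800: V=(p*·2.0197+(1−p*)·0.0000)/1.03=0.8913; Δ=(2.0197−0.0000)/(22.3608−16.2624)=0.3312; B=V−Δ·S=-5.2289
Node (1,1) S=25.4100: V=(p*·8.9209+(1−p*)·2.0197)/1.03=5.0064; Δ=(8.9209−2.0197)/(30.7461−22.3608)=0.8230; B=V−Δ·S=-15.9063
Node (0,0) S=21.0000: V=(p*·5.0064+(1−p*)·0.8913)/1.03=2.6813; Δ=(5.0064−0.8913)/(25.4100−18.4800)=0.5938; B=V−Δ·S=-9.7886
The time-0 hedge costs 2.6813, which is the no-arbitrage price.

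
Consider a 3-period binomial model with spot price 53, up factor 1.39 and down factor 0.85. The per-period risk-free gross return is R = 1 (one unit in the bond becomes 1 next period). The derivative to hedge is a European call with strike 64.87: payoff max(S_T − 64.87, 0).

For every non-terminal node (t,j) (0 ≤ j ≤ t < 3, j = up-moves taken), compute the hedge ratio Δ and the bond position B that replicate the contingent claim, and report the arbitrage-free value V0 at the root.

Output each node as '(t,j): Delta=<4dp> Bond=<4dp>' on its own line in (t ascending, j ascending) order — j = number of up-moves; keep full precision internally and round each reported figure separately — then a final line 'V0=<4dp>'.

(0,0): Delta=0.4599 Bond=-19.0081
(1,0): Delta=0.2532 Bond=-9.6942
(1,1): Delta=0.7886 Bond=-43.2243
(2,0): Delta=0.0000 Bond=0.0000
(2,1): Delta=0.6557 Bond=-34.8990
(2,2): Delta=1.0000 Bond=-64.8700
V0=5.3670

The replicating-portfolio and risk-neutral prices coincide; use p* = (1−0.85)/(1.39−0.85) = 0.2778 for the latter.
Payoff layer (t=3): V(3,0)=0.0000, V(3,1)=0.0000, V(3,2)=22.1711, V(3,3)=77.4678
Node (2,0) S=38.2925: V=(p*·0.0000+(1−p*)·0.0000)/1=0.0000; Δ=(0.0000−0.0000)/(53.2266−32.5486)=0.0000; B=V−Δ·S=0.0000
Node (2,1) S=62.6195: V=(p*·22.1711+(1−p*)·0.0000)/1=6.1586; Δ=(22.1711−0.0000)/(87.0411−53.2266)=0.6557; B=V−Δ·S=-34.8990
Node (2,2) S=102.4013: V=(p*·77.4678+(1−p*)·22.1711)/1=37.5313; Δ=(77.4678−22.1711)/(142.3378−87.0411)=1.0000; B=V−Δ·S=-64.8700
Node (1,0) S=45.0500: V=(p*·6.1586+(1−p*)·0.0000)/1=1.7107; Δ=(6.1586−0.0000)/(62.6195−38.2925)=0.2532; B=V−Δ·S=-9.6942
Node (1,1) S=73.6700: V=(p*·37.5313+(1−p*)·6.1586)/1=14.8733; Δ=(37.5313−6.1586)/(102.4013−62.6195)=0.7886; B=V−Δ·S=-43.2243
Node (0,0) S=53.0000: V=(p*·14.8733+(1−p*)·1.7107)/1=5.3670; Δ=(14.8733−1.7107)/(73.6700−45.0500)=0.4599; B=V−Δ·S=-19.0081
Self-financing check: at every node Δ·S+B equals the discounted successor values.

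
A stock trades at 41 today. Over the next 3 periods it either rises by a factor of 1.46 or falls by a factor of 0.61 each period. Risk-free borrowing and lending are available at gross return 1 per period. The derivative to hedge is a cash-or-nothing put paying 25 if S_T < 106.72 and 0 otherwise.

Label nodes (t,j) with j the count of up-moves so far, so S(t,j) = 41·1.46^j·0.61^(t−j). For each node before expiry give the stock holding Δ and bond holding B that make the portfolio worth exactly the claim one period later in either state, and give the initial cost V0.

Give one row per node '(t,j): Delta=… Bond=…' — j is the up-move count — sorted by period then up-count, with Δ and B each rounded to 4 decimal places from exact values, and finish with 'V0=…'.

The replicating-portfolio and risk-neutral prices coincide; use p* = (1−0.61)/(1.46−0.61) = 0.4588 for the latter.
Payoff layer (t=3): V(3,0)=25.0000, V(3,1)=25.0000, V(3,2)=25.0000, V(3,3)=0.0000
Node (2,0) S=15.2561: V=(p*·25.0000+(1−p*)·25.0000)/1=25.0000; Δ=(25.0000−25.0000)/(22.2739−9.3062)=0.0000; B=V−Δ·S=25.0000
Node (2,1) S=36.5146: V=(p*·25.0000+(1−p*)·25.0000)/1=25.0000; Δ=(25.0000−25.0000)/(53.3113−22.2739)=0.0000; B=V−Δ·S=25.0000
Node (2,2) S=87.3956: V=(p*·0.0000+(1−p*)·25.0000)/1=13.5294; Δ=(0.0000−25.0000)/(127.5976−53.3113)=-0.3365; B=V−Δ·S=42.9412
Node (1,0) S=25.0100: V=(p*·25.0000+(1−p*)·25.0000)/1=25.0000; Δ=(25.0000−25.0000)/(36.5146−15.2561)=0.0000; B=V−Δ·S=25.0000
Node (1,1) S=59.8600: V=(p*·13.5294+(1−p*)·25.0000)/1=19.7370; Δ=(13.5294−25.0000)/(87.3956−36.5146)=-0.2254; B=V−Δ·S=33.2318
Node (0,0) S=41.0000: V=(p*·19.7370+(1−p*)·25.0000)/1=22.5852; Δ=(19.7370−25.0000)/(59.8600−25.0100)=-0.1510; B=V−Δ·S=28.7770
Root portfolio cost Δ·41+B reproduces V0=22.5852.

(0,0): Delta=-0.1510 Bond=28.7770
(1,0): Delta=0.0000 Bond=25.0000
(1,1): Delta=-0.2254 Bond=33.2318
(2,0): Delta=0.0000 Bond=25.0000
(2,1): Delta=0.0000 Bond=25.0000
(2,2): Delta=-0.3365 Bond=42.9412
V0=22.5852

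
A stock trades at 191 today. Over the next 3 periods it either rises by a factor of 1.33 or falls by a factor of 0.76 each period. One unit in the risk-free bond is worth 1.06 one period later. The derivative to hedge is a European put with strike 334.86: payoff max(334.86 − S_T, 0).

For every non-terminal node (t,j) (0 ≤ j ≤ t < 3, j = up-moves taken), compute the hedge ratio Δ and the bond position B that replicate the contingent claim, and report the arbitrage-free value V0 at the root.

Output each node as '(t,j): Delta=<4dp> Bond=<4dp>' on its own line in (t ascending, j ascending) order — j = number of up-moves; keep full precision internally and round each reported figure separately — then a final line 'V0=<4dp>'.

The replicating-portfolio and risk-neutral prices coincide; use p* = (1.06−0.76)/(1.33−0.76) = 0.5263 for the latter.
Terminal values V(3,·): V(3,0)=251.0156, V(3,1)=188.1323, V(3,2)=78.0865, V(3,3)=0.0000
(2,0): S=110.3216. Δ = (V_up−V_dn)/(S_up−S_dn) = (188.1323−251.0156)/(146.7277−83.8444) = -1.0000. V = [p*·188.1323 + (1−p*)·251.0156]/1.06 = 205.5841. B = V − Δ·S = 315.9057.
(2,1): S=193.0628. Δ = (V_up−V_dn)/(S_up−S_dn) = (78.0865−188.1323)/(256.7735−146.7277) = -1.0000. V = [p*·78.0865 + (1−p*)·188.1323]/1.06 = 122.8429. B = V − Δ·S = 315.9057.
(2,2): S=337.8599. Δ = (V_up−V_dn)/(S_up−S_dn) = (0.0000−78.0865)/(449.3537−256.7735) = -0.4055. V = [p*·0.0000 + (1−p*)·78.0865]/1.06 = 34.8947. B = V − Δ·S = 171.8885.
(1,0): S=145.1600. Δ = (V_up−V_dn)/(S_up−S_dn) = (122.8429−205.5841)/(193.0628−110.3216) = -1.0000. V = [p*·122.8429 + (1−p*)·205.5841]/1.06 = 152.8642. B = V − Δ·S = 298.0242.
(1,1): S=254.0300. Δ = (V_up−V_dn)/(S_up−S_dn) = (34.8947−122.8429)/(337.8599−193.0628) = -0.6074. V = [p*·34.8947 + (1−p*)·122.8429]/1.06 = 72.2211. B = V − Δ·S = 226.5162.
(0,0): S=191.0000. Δ = (V_up−V_dn)/(S_up−S_dn) = (72.2211−152.8642)/(254.0300−145.1600) = -0.7407. V = [p*·72.2211 + (1−p*)·152.8642]/1.06 = 104.1702. B = V − Δ·S = 245.6494.
Self-financing check: at every node Δ·S+B equals the discounted successor values.

(0,0): Delta=-0.7407 Bond=245.6494
(1,0): Delta=-1.0000 Bond=298.0242
(1,1): Delta=-0.6074 Bond=226.5162
(2,0): Delta=-1.0000 Bond=315.9057
(2,1): Delta=-1.0000 Bond=315.9057
(2,2): Delta=-0.4055 Bond=171.8885
V0=104.1702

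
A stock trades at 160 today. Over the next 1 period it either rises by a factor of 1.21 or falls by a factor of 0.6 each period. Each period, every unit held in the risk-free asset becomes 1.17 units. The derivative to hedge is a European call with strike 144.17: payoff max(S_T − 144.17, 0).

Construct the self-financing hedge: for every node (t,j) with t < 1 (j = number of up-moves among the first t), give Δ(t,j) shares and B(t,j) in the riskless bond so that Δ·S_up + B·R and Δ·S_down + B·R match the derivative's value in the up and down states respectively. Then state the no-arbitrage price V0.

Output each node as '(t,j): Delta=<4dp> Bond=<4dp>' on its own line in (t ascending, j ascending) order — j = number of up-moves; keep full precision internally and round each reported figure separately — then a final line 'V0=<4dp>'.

Since d<R<u, set p* = (R−d)/(u−d) = 0.9344; price each node as the discounted p*-expectation of its children.
Terminal values V(1,·): V(1,0)=0.0000, V(1,1)=49.4300
(0,0): S=160.0000. Δ = (V_up−V_dn)/(S_up−S_dn) = (49.4300−0.0000)/(193.6000−96.0000) = 0.5065. V = [p*·49.4300 + (1−p*)·0.0000]/1.17 = 39.4775. B = V − Δ·S = -41.5553.
The time-0 hedge costs 39.4775, which is the no-arbitrage price.

(0,0): Delta=0.5065 Bond=-41.5553
V0=39.4775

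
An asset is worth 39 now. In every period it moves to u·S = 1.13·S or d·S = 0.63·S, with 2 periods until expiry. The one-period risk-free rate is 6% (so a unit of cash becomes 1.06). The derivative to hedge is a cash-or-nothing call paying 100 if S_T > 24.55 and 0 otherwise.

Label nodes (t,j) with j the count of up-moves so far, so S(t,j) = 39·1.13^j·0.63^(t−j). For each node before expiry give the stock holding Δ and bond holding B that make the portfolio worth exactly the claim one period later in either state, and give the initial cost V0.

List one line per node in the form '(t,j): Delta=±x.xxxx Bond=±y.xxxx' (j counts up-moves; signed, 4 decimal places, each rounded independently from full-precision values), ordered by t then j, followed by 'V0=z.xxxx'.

Under the risk-neutral measure, an up-move has probability p* = (R−d)/(u−d) = 0.8600 and values discount at R = 1.06.
At expiry t=2: V(2,0)=0.0000, V(2,1)=100.0000, V(2,2)=100.0000
(1,0): S=24.5700. Δ = (V_up−V_dn)/(S_up−S_dn) = (100.0000−0.0000)/(27.7641−15.4791) = 8.1400. V = [p*·100.0000 + (1−p*)·0.0000]/1.06 = 81.1321. B = V − Δ·S = -118.8679.
(1,1): S=44.0700. Δ = (V_up−V_dn)/(S_up−S_dn) = (100.0000−100.0000)/(49.7991−27.7641) = 0.0000. V = [p*·100.0000 + (1−p*)·100.0000]/1.06 = 94.3396. B = V − Δ·S = 94.3396.
(0,0): S=39.0000. Δ = (V_up−V_dn)/(S_up−S_dn) = (94.3396−81.1321)/(44.0700−24.5700) = 0.6773. V = [p*·94.3396 + (1−p*)·81.1321]/1.06 = 87.2553. B = V − Δ·S = 60.8402.
Each (Δ,B) replicates both successor values, so the strategy is self-financing and V0 is arbitrage-free.

(0,0): Delta=0.6773 Bond=60.8402
(1,0): Delta=8.1400 Bond=-118.8679
(1,1): Delta=0.0000 Bond=94.3396
V0=87.2553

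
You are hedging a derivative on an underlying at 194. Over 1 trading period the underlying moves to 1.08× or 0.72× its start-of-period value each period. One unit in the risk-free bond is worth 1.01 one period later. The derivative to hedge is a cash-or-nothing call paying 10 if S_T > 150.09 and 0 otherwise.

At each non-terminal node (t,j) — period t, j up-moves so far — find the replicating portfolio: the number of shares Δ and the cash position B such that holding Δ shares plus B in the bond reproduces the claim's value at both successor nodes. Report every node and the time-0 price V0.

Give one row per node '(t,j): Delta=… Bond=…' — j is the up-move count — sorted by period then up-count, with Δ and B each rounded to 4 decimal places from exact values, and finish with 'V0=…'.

(0,0): Delta=0.1432 Bond=-19.8020
V0=7.9758

Risk-neutral probability p* = (R−d)/(u−d) = (1.01−0.72)/(1.08−0.72) = 0.8056.
Payoff layer (t=1): V(1,0)=0.0000, V(1,1)=10.0000
Node (0,0) S=194.0000: V=(p*·10.0000+(1−p*)·0.0000)/1.01=7.9758; Δ=(10.0000−0.0000)/(209.5200−139.6800)=0.1432; B=V−Δ·S=-19.8020
The time-0 hedge costs 7.9758, which is the no-arbitrage price.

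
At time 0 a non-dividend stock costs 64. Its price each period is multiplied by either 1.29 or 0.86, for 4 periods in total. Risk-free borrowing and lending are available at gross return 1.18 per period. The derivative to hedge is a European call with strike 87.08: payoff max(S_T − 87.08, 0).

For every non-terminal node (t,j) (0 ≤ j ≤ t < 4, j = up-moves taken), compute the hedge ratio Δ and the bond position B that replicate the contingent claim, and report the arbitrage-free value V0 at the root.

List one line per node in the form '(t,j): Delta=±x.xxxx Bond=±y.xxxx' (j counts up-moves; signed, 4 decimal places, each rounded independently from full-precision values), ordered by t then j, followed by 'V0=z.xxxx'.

Under the risk-neutral measure, an up-move has probability p* = (R−d)/(u−d) = 0.7442 and values discount at R = 1.18.
At expiry t=4: V(4,0)=0.0000, V(4,1)=0.0000, V(4,2)=0.0000, V(4,3)=31.0738, V(4,4)=90.1506
(3,0): S=40.7076. Δ = (V_up−V_dn)/(S_up−S_dn) = (0.0000−0.0000)/(52.5128−35.0085) = 0.0000. V = [p*·0.0000 + (1−p*)·0.0000]/1.18 = 0.0000. B = V − Δ·S = 0.0000.
(3,1): S=61.0614. Δ = (V_up−V_dn)/(S_up−S_dn) = (0.0000−0.0000)/(78.7692−52.5128) = 0.0000. V = [p*·0.0000 + (1−p*)·0.0000]/1.18 = 0.0000. B = V − Δ·S = 0.0000.
(3,2): S=91.5921. Δ = (V_up−V_dn)/(S_up−S_dn) = (31.0738−0.0000)/(118.1538−78.7692) = 0.7890. V = [p*·31.0738 + (1−p*)·0.0000]/1.18 = 19.5972. B = V − Δ·S = -52.6674.
(3,3): S=137.3881. Δ = (V_up−V_dn)/(S_up−S_dn) = (90.1506−31.0738)/(177.2306−118.1538) = 1.0000. V = [p*·90.1506 + (1−p*)·31.0738]/1.18 = 63.5915. B = V − Δ·S = -73.7966.
(2,0): S=47.3344. Δ = (V_up−V_dn)/(S_up−S_dn) = (0.0000−0.0000)/(61.0614−40.7076) = 0.0000. V = [p*·0.0000 + (1−p*)·0.0000]/1.18 = 0.0000. B = V − Δ·S = 0.0000.
(2,1): S=71.0016. Δ = (V_up−V_dn)/(S_up−S_dn) = (19.5972−0.0000)/(91.5921−61.0614) = 0.6419. V = [p*·19.5972 + (1−p*)·0.0000]/1.18 = 12.3593. B = V − Δ·S = -33.2155.
(2,2): S=106.5024. Δ = (V_up−V_dn)/(S_up−S_dn) = (63.5915−19.5972)/(137.3881−91.5921) = 0.9607. V = [p*·63.5915 + (1−p*)·19.5972]/1.18 = 44.3535. B = V − Δ·S = -57.9589.
(1,0): S=55.0400. Δ = (V_up−V_dn)/(S_up−S_dn) = (12.3593−0.0000)/(71.0016−47.3344) = 0.5222. V = [p*·12.3593 + (1−p*)·0.0000]/1.18 = 7.7946. B = V − Δ·S = -20.9479.
(1,1): S=82.5600. Δ = (V_up−V_dn)/(S_up−S_dn) = (44.3535−12.3593)/(106.5024−71.0016) = 0.9012. V = [p*·44.3535 + (1−p*)·12.3593]/1.18 = 30.6516. B = V − Δ·S = -43.7535.
(0,0): S=64.0000. Δ = (V_up−V_dn)/(S_up−S_dn) = (30.6516−7.7946)/(82.5600−55.0400) = 0.8306. V = [p*·30.6516 + (1−p*)·7.7946]/1.18 = 21.0207. B = V − Δ·S = -32.1352.
The time-0 hedge costs 21.0207, which is the no-arbitrage price.

(0,0): Delta=0.8306 Bond=-32.1352
(1,0): Delta=0.5222 Bond=-20.9479
(1,1): Delta=0.9012 Bond=-43.7535
(2,0): Delta=0.0000 Bond=0.0000
(2,1): Delta=0.6419 Bond=-33.2155
(2,2): Delta=0.9607 Bond=-57.9589
(3,0): Delta=0.0000 Bond=0.0000
(3,1): Delta=0.0000 Bond=0.0000
(3,2): Delta=0.7890 Bond=-52.6674
(3,3): Delta=1.0000 Bond=-73.7966
V0=21.0207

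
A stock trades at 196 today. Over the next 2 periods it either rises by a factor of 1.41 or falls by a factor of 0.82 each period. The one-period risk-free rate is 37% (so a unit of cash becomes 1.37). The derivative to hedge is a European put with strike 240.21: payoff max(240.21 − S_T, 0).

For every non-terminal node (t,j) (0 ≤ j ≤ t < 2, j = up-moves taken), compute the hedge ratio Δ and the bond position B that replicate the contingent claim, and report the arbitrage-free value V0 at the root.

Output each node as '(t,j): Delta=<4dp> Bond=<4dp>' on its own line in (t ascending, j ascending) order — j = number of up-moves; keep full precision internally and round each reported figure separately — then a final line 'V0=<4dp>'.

Since d<R<u, set p* = (R−d)/(u−d) = 0.9322; price each node as the discounted p*-expectation of its children.
Payoff layer (t=2): V(2,0)=108.4196, V(2,1)=13.5948, V(2,2)=0.0000
  t=1,j=0: stock 160.7200 → up 226.6152 (V=13.5948), down 131.7904 (V=108.4196). Price 14.6158; hedge Δ=-1.0000, bond B=175.3358.
  t=1,j=1: stock 276.3600 → up 389.6676 (V=0.0000), down 226.6152 (V=13.5948). Price 0.6728; hedge Δ=-0.0834, bond B=23.7148.
  t=0,j=0: stock 196.0000 → up 276.3600 (V=0.6728), down 160.7200 (V=14.6158). Price 1.1811; hedge Δ=-0.1206, bond B=24.8133.
Each (Δ,B) replicates both successor values, so the strategy is self-financing and V0 is arbitrage-free.

(0,0): Delta=-0.1206 Bond=24.8133
(1,0): Delta=-1.0000 Bond=175.3358
(1,1): Delta=-0.0834 Bond=23.7148
V0=1.1811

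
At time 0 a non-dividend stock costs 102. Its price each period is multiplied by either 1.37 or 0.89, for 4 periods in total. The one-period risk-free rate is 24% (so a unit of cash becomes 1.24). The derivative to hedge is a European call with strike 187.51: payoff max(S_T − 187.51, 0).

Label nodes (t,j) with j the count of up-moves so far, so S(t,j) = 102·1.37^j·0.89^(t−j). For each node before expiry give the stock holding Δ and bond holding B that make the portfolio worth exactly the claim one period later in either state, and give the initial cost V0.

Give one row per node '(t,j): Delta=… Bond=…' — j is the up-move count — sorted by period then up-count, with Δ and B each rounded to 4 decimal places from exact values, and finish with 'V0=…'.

The replicating-portfolio and risk-neutral prices coincide; use p* = (1.24−0.89)/(1.37−0.89) = 0.7292 for the latter.
Payoff layer (t=4): V(4,0)=0.0000, V(4,1)=0.0000, V(4,2)=0.0000, V(4,3)=45.9174, V(4,4)=171.8109
(3,0): S=71.9068. Δ = (V_up−V_dn)/(S_up−S_dn) = (0.0000−0.0000)/(98.5124−63.9971) = 0.0000. V = [p*·0.0000 + (1−p*)·0.0000]/1.24 = 0.0000. B = V − Δ·S = 0.0000.
(3,1): S=110.6881. Δ = (V_up−V_dn)/(S_up−S_dn) = (0.0000−0.0000)/(151.6426−98.5124) = 0.0000. V = [p*·0.0000 + (1−p*)·0.0000]/1.24 = 0.0000. B = V − Δ·S = 0.0000.
(3,2): S=170.3850. Δ = (V_up−V_dn)/(S_up−S_dn) = (45.9174−0.0000)/(233.4274−151.6426) = 0.5614. V = [p*·45.9174 + (1−p*)·0.0000]/1.24 = 27.0012. B = V − Δ·S = -68.6601.
(3,3): S=262.2780. Δ = (V_up−V_dn)/(S_up−S_dn) = (171.8109−45.9174)/(359.3209−233.4274) = 1.0000. V = [p*·171.8109 + (1−p*)·45.9174]/1.24 = 111.0603. B = V − Δ·S = -151.2177.
(2,0): S=80.7942. Δ = (V_up−V_dn)/(S_up−S_dn) = (0.0000−0.0000)/(110.6881−71.9068) = 0.0000. V = [p*·0.0000 + (1−p*)·0.0000]/1.24 = 0.0000. B = V − Δ·S = 0.0000.
(2,1): S=124.3686. Δ = (V_up−V_dn)/(S_up−S_dn) = (27.0012−0.0000)/(170.3850−110.6881) = 0.4523. V = [p*·27.0012 + (1−p*)·0.0000]/1.24 = 15.8777. B = V − Δ·S = -40.3747.
(2,2): S=191.4438. Δ = (V_up−V_dn)/(S_up−S_dn) = (111.0603−27.0012)/(262.2780−170.3850) = 0.9147. V = [p*·111.0603 + (1−p*)·27.0012]/1.24 = 71.2050. B = V − Δ·S = -103.9181.
(1,0): S=90.7800. Δ = (V_up−V_dn)/(S_up−S_dn) = (15.8777−0.0000)/(124.3686−80.7942) = 0.3644. V = [p*·15.8777 + (1−p*)·0.0000]/1.24 = 9.3367. B = V − Δ·S = -23.7419.
(1,1): S=139.7400. Δ = (V_up−V_dn)/(S_up−S_dn) = (71.2050−15.8777)/(191.4438−124.3686) = 0.8249. V = [p*·71.2050 + (1−p*)·15.8777]/1.24 = 45.3392. B = V − Δ·S = -69.9261.
(0,0): S=102.0000. Δ = (V_up−V_dn)/(S_up−S_dn) = (45.3392−9.3367)/(139.7400−90.7800) = 0.7353. V = [p*·45.3392 + (1−p*)·9.3367]/1.24 = 28.7004. B = V − Δ·S = -46.3048.
Check: Δ(0,0)·S0 + B(0,0) = 28.7004 = V0.

(0,0): Delta=0.7353 Bond=-46.3048
(1,0): Delta=0.3644 Bond=-23.7419
(1,1): Delta=0.8249 Bond=-69.9261
(2,0): Delta=0.0000 Bond=0.0000
(2,1): Delta=0.4523 Bond=-40.3747
(2,2): Delta=0.9147 Bond=-103.9181
(3,0): Delta=0.0000 Bond=0.0000
(3,1): Delta=0.0000 Bond=0.0000
(3,2): Delta=0.5614 Bond=-68.6601
(3,3): Delta=1.0000 Bond=-151.2177
V0=28.7004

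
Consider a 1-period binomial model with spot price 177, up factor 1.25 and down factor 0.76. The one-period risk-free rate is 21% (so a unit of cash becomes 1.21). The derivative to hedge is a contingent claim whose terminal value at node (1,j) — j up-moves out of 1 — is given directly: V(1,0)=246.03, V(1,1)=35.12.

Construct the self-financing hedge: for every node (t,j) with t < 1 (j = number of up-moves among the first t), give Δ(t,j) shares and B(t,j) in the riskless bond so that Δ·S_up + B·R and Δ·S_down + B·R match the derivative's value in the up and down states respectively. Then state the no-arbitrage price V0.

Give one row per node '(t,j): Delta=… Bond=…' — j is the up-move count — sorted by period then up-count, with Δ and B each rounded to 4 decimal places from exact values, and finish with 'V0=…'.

The replicating-portfolio and risk-neutral prices coincide; use p* = (1.21−0.76)/(1.25−0.76) = 0.9184 for the latter.
Payoff layer (t=1): V(1,0)=246.0300, V(1,1)=35.1200
Node (0,0) S=177.0000: V=(p*·35.1200+(1−p*)·246.0300)/1.21=43.2538; Δ=(35.1200−246.0300)/(221.2500−134.5200)=-2.4318; B=V−Δ·S=473.6824
Check: Δ(0,0)·S0 + B(0,0) = 43.2538 = V0.

(0,0): Delta=-2.4318 Bond=473.6824
V0=43.2538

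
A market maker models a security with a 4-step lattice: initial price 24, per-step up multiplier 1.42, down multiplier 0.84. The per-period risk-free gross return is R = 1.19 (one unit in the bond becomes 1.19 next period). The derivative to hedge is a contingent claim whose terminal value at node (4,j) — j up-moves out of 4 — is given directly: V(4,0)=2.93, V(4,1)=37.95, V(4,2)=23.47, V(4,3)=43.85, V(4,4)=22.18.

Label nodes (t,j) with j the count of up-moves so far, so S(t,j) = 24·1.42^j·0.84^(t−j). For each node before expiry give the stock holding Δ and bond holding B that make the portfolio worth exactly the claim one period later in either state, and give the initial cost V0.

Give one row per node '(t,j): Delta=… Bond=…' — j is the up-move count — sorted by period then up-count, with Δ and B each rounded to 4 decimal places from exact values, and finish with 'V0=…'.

(0,0): Delta=0.0907 Bond=13.8166
(1,0): Delta=0.3623 Bond=10.9681
(1,1): Delta=-0.0148 Bond=20.0388
(2,0): Delta=0.4406 Bond=11.7260
(2,1): Delta=0.3318 Bond=13.9234
(2,2): Delta=-0.1495 Bond=30.3668
(3,0): Delta=4.2446 Bond=-40.1585
(3,1): Delta=-1.0382 Bond=49.5135
(3,2): Delta=0.8644 Bond=-5.0806
(3,3): Delta=-0.5437 Bond=63.2220
V0=15.9944

No-arbitrage ⇒ martingale measure with p* = (R−d)/(u−d) = 0.6034.
At expiry t=4: V(4,0)=2.9300, V(4,1)=37.9500, V(4,2)=23.4700, V(4,3)=43.8500, V(4,4)=22.1800
  t=3,j=0: stock 14.2249 → up 20.1994 (V=37.9500), down 11.9489 (V=2.9300). Price 20.2208; hedge Δ=4.2446, bond B=-40.1585.
  t=3,j=1: stock 24.0468 → up 34.1465 (V=23.4700), down 20.1994 (V=37.9500). Price 24.5480; hedge Δ=-1.0382, bond B=49.5135.
  t=3,j=2: stock 40.6506 → up 57.7239 (V=43.8500), down 34.1465 (V=23.4700). Price 30.0574; hedge Δ=0.8644, bond B=-5.0806.
  t=3,j=3: stock 68.7189 → up 97.5809 (V=22.1800), down 57.7239 (V=43.8500). Price 25.8599; hedge Δ=-0.5437, bond B=63.2220.
  t=2,j=0: stock 16.9344 → up 24.0468 (V=24.5480), down 14.2249 (V=20.2208). Price 19.1866; hedge Δ=0.4406, bond B=11.7260.
  t=2,j=1: stock 28.6272 → up 40.6506 (V=30.0574), down 24.0468 (V=24.5480). Price 23.4224; hedge Δ=0.3318, bond B=13.9234.
  t=2,j=2: stock 48.3936 → up 68.7189 (V=25.8599), down 40.6506 (V=30.0574). Price 23.1298; hedge Δ=-0.1495, bond B=30.3668.
  t=1,j=0: stock 20.1600 → up 28.6272 (V=23.4224), down 16.9344 (V=19.1866). Price 18.2711; hedge Δ=0.3623, bond B=10.9681.
  t=1,j=1: stock 34.0800 → up 48.3936 (V=23.1298), down 28.6272 (V=23.4224). Price 19.5343; hedge Δ=-0.0148, bond B=20.0388.
  t=0,j=0: stock 24.0000 → up 34.0800 (V=19.5343), down 20.1600 (V=18.2711). Price 15.9944; hedge Δ=0.0907, bond B=13.8166.
Check: Δ(0,0)·S0 + B(0,0) = 15.9944 = V0.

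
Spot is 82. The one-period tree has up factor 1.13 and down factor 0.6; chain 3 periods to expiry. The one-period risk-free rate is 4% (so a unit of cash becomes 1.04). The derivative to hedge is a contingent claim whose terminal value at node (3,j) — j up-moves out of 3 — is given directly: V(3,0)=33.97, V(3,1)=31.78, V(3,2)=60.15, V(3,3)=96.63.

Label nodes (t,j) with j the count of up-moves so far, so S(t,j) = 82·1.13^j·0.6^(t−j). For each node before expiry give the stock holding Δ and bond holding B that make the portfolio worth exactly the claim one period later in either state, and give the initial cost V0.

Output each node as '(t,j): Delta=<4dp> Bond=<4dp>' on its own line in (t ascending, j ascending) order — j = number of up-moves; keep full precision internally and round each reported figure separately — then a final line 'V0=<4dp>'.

Risk-neutral probability p* = (R−d)/(u−d) = (1.04−0.6)/(1.13−0.6) = 0.8302.
At expiry t=3: V(3,0)=33.9700, V(3,1)=31.7800, V(3,2)=60.1500, V(3,3)=96.6300
  t=2,j=0: stock 29.5200 → up 33.3576 (V=31.7800), down 17.7120 (V=33.9700). Price 30.9153; hedge Δ=-0.1400, bond B=35.0474.
  t=2,j=1: stock 55.5960 → up 62.8235 (V=60.1500), down 33.3576 (V=31.7800). Price 53.2043; hedge Δ=0.9628, bond B=-0.3240.
  t=2,j=2: stock 104.7058 → up 118.3176 (V=96.6300), down 62.8235 (V=60.1500). Price 86.9570; hedge Δ=0.6574, bond B=18.1268.
  t=1,j=0: stock 49.2000 → up 55.5960 (V=53.2043), down 29.5200 (V=30.9153). Price 47.5186; hedge Δ=0.8548, bond B=5.4639.
  t=1,j=1: stock 92.6600 → up 104.7058 (V=86.9570), down 55.5960 (V=53.2043). Price 78.1014; hedge Δ=0.6873, bond B=14.4170.
  t=0,j=0: stock 82.0000 → up 92.6600 (V=78.1014), down 49.2000 (V=47.5186). Price 70.1039; hedge Δ=0.7037, bond B=12.4006.
The time-0 hedge costs 70.1039, which is the no-arbitrage price.

(0,0): Delta=0.7037 Bond=12.4006
(1,0): Delta=0.8548 Bond=5.4639
(1,1): Delta=0.6873 Bond=14.4170
(2,0): Delta=-0.1400 Bond=35.0474
(2,1): Delta=0.9628 Bond=-0.3240
(2,2): Delta=0.6574 Bond=18.1268
V0=70.1039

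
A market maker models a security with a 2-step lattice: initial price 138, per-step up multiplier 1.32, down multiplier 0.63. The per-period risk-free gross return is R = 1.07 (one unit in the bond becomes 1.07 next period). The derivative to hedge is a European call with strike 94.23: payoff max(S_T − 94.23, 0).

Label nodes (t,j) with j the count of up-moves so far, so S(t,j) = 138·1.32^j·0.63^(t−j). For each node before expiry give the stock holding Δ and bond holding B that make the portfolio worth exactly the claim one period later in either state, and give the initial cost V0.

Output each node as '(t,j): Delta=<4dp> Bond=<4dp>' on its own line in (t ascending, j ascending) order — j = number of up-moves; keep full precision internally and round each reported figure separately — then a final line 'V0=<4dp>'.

(0,0): Delta=0.8597 Bond=-58.4161
(1,0): Delta=0.3422 Bond=-17.5192
(1,1): Delta=1.0000 Bond=-88.0654
V0=60.2201

No-arbitrage ⇒ martingale measure with p* = (R−d)/(u−d) = 0.6377.
At expiry t=2: V(2,0)=0.0000, V(2,1)=20.5308, V(2,2)=146.2212
(1,0): S=86.9400. Δ = (V_up−V_dn)/(S_up−S_dn) = (20.5308−0.0000)/(114.7608−54.7722) = 0.3422. V = [p*·20.5308 + (1−p*)·0.0000]/1.07 = 12.2356. B = V − Δ·S = -17.5192.
(1,1): S=182.1600. Δ = (V_up−V_dn)/(S_up−S_dn) = (146.2212−20.5308)/(240.4512−114.7608) = 1.0000. V = [p*·146.2212 + (1−p*)·20.5308]/1.07 = 94.0946. B = V − Δ·S = -88.0654.
(0,0): S=138.0000. Δ = (V_up−V_dn)/(S_up−S_dn) = (94.0946−12.2356)/(182.1600−86.9400) = 0.8597. V = [p*·94.0946 + (1−p*)·12.2356]/1.07 = 60.2201. B = V − Δ·S = -58.4161.
Each (Δ,B) replicates both successor values, so the strategy is self-financing and V0 is arbitrage-free.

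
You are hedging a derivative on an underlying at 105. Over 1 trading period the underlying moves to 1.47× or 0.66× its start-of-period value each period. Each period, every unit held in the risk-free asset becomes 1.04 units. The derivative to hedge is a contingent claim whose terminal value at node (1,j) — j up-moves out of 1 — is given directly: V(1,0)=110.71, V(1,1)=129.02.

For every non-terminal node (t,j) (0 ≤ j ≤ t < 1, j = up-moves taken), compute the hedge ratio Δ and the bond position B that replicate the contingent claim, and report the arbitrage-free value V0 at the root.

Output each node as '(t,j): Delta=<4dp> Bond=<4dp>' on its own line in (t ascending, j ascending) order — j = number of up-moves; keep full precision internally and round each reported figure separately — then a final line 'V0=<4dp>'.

(0,0): Delta=0.2153 Bond=92.1065
V0=114.7114

Risk-neutral probability p* = (R−d)/(u−d) = (1.04−0.66)/(1.47−0.66) = 0.4691.
Terminal values V(1,·): V(1,0)=110.7100, V(1,1)=129.0200
  t=0,j=0: stock 105.0000 → up 154.3500 (V=129.0200), down 69.3000 (V=110.7100). Price 114.7114; hedge Δ=0.2153, bond B=92.1065.
Each (Δ,B) replicates both successor values, so the strategy is self-financing and V0 is arbitrage-free.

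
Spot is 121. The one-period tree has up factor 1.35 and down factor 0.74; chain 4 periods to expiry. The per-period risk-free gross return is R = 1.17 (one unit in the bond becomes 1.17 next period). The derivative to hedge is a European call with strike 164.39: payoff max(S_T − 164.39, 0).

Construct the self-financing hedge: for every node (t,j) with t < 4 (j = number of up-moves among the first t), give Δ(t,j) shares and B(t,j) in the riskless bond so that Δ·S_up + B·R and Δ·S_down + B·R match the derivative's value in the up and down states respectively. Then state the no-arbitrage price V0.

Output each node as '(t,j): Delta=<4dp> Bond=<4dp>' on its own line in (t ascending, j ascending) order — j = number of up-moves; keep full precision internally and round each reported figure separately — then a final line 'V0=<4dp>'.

(0,0): Delta=0.7461 Bond=-46.6512
(1,0): Delta=0.3716 Bond=-21.0439
(1,1): Delta=0.8321 Bond=-68.6211
(2,0): Delta=0.0000 Bond=0.0000
(2,1): Delta=0.4569 Bond=-34.9280
(2,2): Delta=0.9182 Bond=-99.2740
(3,0): Delta=0.0000 Bond=0.0000
(3,1): Delta=0.0000 Bond=0.0000
(3,2): Delta=0.5617 Bond=-57.9723
(3,3): Delta=1.0000 Bond=-140.5043
V0=43.6328

Under the risk-neutral measure, an up-move has probability p* = (R−d)/(u−d) = 0.7049 and values discount at R = 1.17.
Terminal values V(4,·): V(4,0)=0.0000, V(4,1)=0.0000, V(4,2)=0.0000, V(4,3)=55.9120, V(4,4)=237.5123
(3,0): S=49.0321. Δ = (V_up−V_dn)/(S_up−S_dn) = (0.0000−0.0000)/(66.1933−36.2838) = 0.0000. V = [p*·0.0000 + (1−p*)·0.0000]/1.17 = 0.0000. B = V − Δ·S = 0.0000.
(3,1): S=89.4505. Δ = (V_up−V_dn)/(S_up−S_dn) = (0.0000−0.0000)/(120.7581−66.1933) = 0.0000. V = [p*·0.0000 + (1−p*)·0.0000]/1.17 = 0.0000. B = V − Δ·S = 0.0000.
(3,2): S=163.1867. Δ = (V_up−V_dn)/(S_up−S_dn) = (55.9120−0.0000)/(220.3020−120.7581) = 0.5617. V = [p*·55.9120 + (1−p*)·0.0000]/1.17 = 33.6866. B = V − Δ·S = -57.9723.
(3,3): S=297.7054. Δ = (V_up−V_dn)/(S_up−S_dn) = (237.5123−55.9120)/(401.9023−220.3020) = 1.0000. V = [p*·237.5123 + (1−p*)·55.9120]/1.17 = 157.2011. B = V − Δ·S = -140.5043.
(2,0): S=66.2596. Δ = (V_up−V_dn)/(S_up−S_dn) = (0.0000−0.0000)/(89.4505−49.0321) = 0.0000. V = [p*·0.0000 + (1−p*)·0.0000]/1.17 = 0.0000. B = V − Δ·S = 0.0000.
(2,1): S=120.8790. Δ = (V_up−V_dn)/(S_up−S_dn) = (33.6866−0.0000)/(163.1867−89.4505) = 0.4569. V = [p*·33.6866 + (1−p*)·0.0000]/1.17 = 20.2960. B = V − Δ·S = -34.9280.
(2,2): S=220.5225. Δ = (V_up−V_dn)/(S_up−S_dn) = (157.2011−33.6866)/(297.7054−163.1867) = 0.9182. V = [p*·157.2011 + (1−p*)·33.6866]/1.17 = 103.2087. B = V − Δ·S = -99.2740.
(1,0): S=89.5400. Δ = (V_up−V_dn)/(S_up−S_dn) = (20.2960−0.0000)/(120.8790−66.2596) = 0.3716. V = [p*·20.2960 + (1−p*)·0.0000]/1.17 = 12.2282. B = V − Δ·S = -21.0439.
(1,1): S=163.3500. Δ = (V_up−V_dn)/(S_up−S_dn) = (103.2087−20.2960)/(220.5225−120.8790) = 0.8321. V = [p*·103.2087 + (1−p*)·20.2960]/1.17 = 67.3014. B = V − Δ·S = -68.6211.
(0,0): S=121.0000. Δ = (V_up−V_dn)/(S_up−S_dn) = (67.3014−12.2282)/(163.3500−89.5400) = 0.7461. V = [p*·67.3014 + (1−p*)·12.2282]/1.17 = 43.6328. B = V − Δ·S = -46.6512.
Check: Δ(0,0)·S0 + B(0,0) = 43.6328 = V0.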